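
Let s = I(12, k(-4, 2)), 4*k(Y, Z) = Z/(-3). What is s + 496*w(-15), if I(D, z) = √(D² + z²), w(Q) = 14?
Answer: 6944 + √5185/6 ≈ 6956.0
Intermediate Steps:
k(Y, Z) = -Z/12 (k(Y, Z) = (Z/(-3))/4 = (Z*(-⅓))/4 = (-Z/3)/4 = -Z/12)
s = √5185/6 (s = √(12² + (-1/12*2)²) = √(144 + (-⅙)²) = √(144 + 1/36) = √(5185/36) = √5185/6 ≈ 12.001)
s + 496*w(-15) = √5185/6 + 496*14 = √5185/6 + 6944 = 6944 + √5185/6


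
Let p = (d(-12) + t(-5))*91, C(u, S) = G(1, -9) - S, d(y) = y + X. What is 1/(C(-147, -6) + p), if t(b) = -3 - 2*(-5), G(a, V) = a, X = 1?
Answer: -1/357 ≈ -0.0028011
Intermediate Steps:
t(b) = 7 (t(b) = -3 + 10 = 7)
d(y) = 1 + y (d(y) = y + 1 = 1 + y)
C(u, S) = 1 - S
p = -364 (p = ((1 - 12) + 7)*91 = (-11 + 7)*91 = -4*91 = -364)
1/(C(-147, -6) + p) = 1/((1 - 1*(-6)) - 364) = 1/((1 + 6) - 364) = 1/(7 - 364) = 1/(-357) = -1/357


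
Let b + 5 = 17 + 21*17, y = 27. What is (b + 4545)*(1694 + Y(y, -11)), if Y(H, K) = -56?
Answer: 8049132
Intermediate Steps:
b = 369 (b = -5 + (17 + 21*17) = -5 + (17 + 357) = -5 + 374 = 369)
(b + 4545)*(1694 + Y(y, -11)) = (369 + 4545)*(1694 - 56) = 4914*1638 = 8049132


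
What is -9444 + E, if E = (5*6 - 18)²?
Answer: -9300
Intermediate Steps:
E = 144 (E = (30 - 18)² = 12² = 144)
-9444 + E = -9444 + 144 = -9300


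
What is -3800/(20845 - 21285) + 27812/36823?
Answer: 3804117/405053 ≈ 9.3916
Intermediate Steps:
-3800/(20845 - 21285) + 27812/36823 = -3800/(-440) + 27812*(1/36823) = -3800*(-1/440) + 27812/36823 = 95/11 + 27812/36823 = 3804117/405053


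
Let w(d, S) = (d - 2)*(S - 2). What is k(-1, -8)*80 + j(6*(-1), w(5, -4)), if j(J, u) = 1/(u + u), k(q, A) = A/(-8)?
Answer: 2879/36 ≈ 79.972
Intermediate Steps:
w(d, S) = (-2 + S)*(-2 + d) (w(d, S) = (-2 + d)*(-2 + S) = (-2 + S)*(-2 + d))
k(q, A) = -A/8 (k(q, A) = A*(-1/8) = -A/8)
j(J, u) = 1/(2*u)
k(-1, -8)*80 + j(6*(-1), w(5, -4)) = -1/8*(-8)*80 + 1/(2*(4 - 2*(-4) - 2*5 - 4*5)) = 1*80 + 1/(2*(4 + 8 - 10 - 20)) = 80 + (1/2)/(-18) = 80 + (1/2)*(-1/18) = 80 - 1/36 = 2879/36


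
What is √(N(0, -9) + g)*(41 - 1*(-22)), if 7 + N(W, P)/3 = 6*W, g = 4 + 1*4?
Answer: 63*I*√13 ≈ 227.15*I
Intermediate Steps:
g = 8 (g = 4 + 4 = 8)
N(W, P) = -21 + 18*W (N(W, P) = -21 + 3*(6*W) = -21 + 18*W)
√(N(0, -9) + g)*(41 - 1*(-22)) = √((-21 + 18*0) + 8)*(41 - 1*(-22)) = √((-21 + 0) + 8)*(41 + 22) = √(-21 + 8)*63 = √(-13)*63 = (I*√13)*63 = 63*I*√13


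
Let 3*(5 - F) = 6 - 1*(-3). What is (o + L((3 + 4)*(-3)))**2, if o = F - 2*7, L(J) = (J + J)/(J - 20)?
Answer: 202500/1681 ≈ 120.46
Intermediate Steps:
F = 2 (F = 5 - (6 - 1*(-3))/3 = 5 - (6 + 3)/3 = 5 - 1/3*9 = 5 - 3 = 2)
L(J) = 2*J/(-20 + J) (L(J) = (2*J)/(-20 + J) = 2*J/(-20 + J))
o = -12 (o = 2 - 2*7 = 2 - 14 = -12)
(o + L((3 + 4)*(-3)))**2 = (-12 + 2*((3 + 4)*(-3))/(-20 + (3 + 4)*(-3)))**2 = (-12 + 2*(7*(-3))/(-20 + 7*(-3)))**2 = (-12 + 2*(-21)/(-20 - 21))**2 = (-12 + 2*(-21)/(-41))**2 = (-12 + 2*(-21)*(-1/41))**2 = (-12 + 42/41)**2 = (-450/41)**2 = 202500/1681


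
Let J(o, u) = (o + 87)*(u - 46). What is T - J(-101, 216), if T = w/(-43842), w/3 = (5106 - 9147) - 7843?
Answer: 17396602/7307 ≈ 2380.8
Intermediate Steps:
w = -35652 (w = 3*((5106 - 9147) - 7843) = 3*(-4041 - 7843) = 3*(-11884) = -35652)
T = 5942/7307 (T = -35652/(-43842) = -35652*(-1/43842) = 5942/7307 ≈ 0.81319)
J(o, u) = (-46 + u)*(87 + o) (J(o, u) = (87 + o)*(-46 + u) = (-46 + u)*(87 + o))
T - J(-101, 216) = 5942/7307 - (-4002 - 46*(-101) + 87*216 - 101*216) = 5942/7307 - (-4002 + 4646 + 18792 - 21816) = 5942/7307 - 1*(-2380) = 5942/7307 + 2380 = 17396602/7307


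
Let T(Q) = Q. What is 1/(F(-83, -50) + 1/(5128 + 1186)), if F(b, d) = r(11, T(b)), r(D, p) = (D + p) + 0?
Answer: -6314/454607 ≈ -0.013889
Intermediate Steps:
r(D, p) = D + p
F(b, d) = 11 + b
1/(F(-83, -50) + 1/(5128 + 1186)) = 1/((11 - 83) + 1/(5128 + 1186)) = 1/(-72 + 1/6314) = 1/(-454607/6314) = -6314/454607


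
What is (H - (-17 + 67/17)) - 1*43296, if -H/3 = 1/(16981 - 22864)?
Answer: -1442923393/33337 ≈ -43283.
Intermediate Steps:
H = 1/1961 (H = -3/(16981 - 22864) = -3/(-5883) = -3*(-1/5883) = 1/1961 ≈ 0.00050994)
(H - (-17 + 67/17)) - 1*43296 = (1/1961 - (-17 + 67/17)) - 1*43296 = (1/1961 - (-17 + (1/17)*67)) - 43296 = (1/1961 - (-17 + 67/17)) - 43296 = (1/1961 - 1*(-222/17)) - 43296 = (1/1961 + 222/17) - 43296 = 435359/33337 - 43296 = -1442923393/33337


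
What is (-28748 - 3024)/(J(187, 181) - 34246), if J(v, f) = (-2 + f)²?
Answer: 31772/2205 ≈ 14.409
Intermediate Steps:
(-28748 - 3024)/(J(187, 181) - 34246) = (-28748 - 3024)/((-2 + 181)² - 34246) = -31772/(179² - 34246) = -31772/(32041 - 34246) = -31772/(-2205) = -31772*(-1/2205) = 31772/2205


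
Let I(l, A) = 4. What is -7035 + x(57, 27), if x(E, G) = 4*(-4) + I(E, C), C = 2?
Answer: -7047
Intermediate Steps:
x(E, G) = -12 (x(E, G) = 4*(-4) + 4 = -16 + 4 = -12)
-7035 + x(57, 27) = -7035 - 12 = -7047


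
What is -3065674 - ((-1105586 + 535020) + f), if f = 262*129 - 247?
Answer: -2528659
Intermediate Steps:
f = 33551 (f = 33798 - 247 = 33551)
-3065674 - ((-1105586 + 535020) + f) = -3065674 - ((-1105586 + 535020) + 33551) = -3065674 - (-570566 + 33551) = -3065674 - 1*(-537015) = -3065674 + 537015 = -2528659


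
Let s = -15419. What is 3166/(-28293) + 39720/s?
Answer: -1172614514/436249767 ≈ -2.6879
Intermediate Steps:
3166/(-28293) + 39720/s = 3166/(-28293) + 39720/(-15419) = 3166*(-1/28293) + 39720*(-1/15419) = -3166/28293 - 39720/15419 = -1172614514/436249767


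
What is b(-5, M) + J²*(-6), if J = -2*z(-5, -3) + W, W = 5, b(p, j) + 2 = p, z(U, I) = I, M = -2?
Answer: -733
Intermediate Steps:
b(p, j) = -2 + p
J = 11 (J = -2*(-3) + 5 = 6 + 5 = 11)
b(-5, M) + J²*(-6) = (-2 - 5) + 11²*(-6) = -7 + 121*(-6) = -7 - 726 = -733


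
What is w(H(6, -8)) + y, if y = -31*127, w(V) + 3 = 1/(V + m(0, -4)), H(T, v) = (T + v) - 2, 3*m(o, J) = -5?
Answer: -66983/17 ≈ -3940.2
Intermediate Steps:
m(o, J) = -5/3 (m(o, J) = (⅓)*(-5) = -5/3)
H(T, v) = -2 + T + v
w(V) = -3 + 1/(-5/3 + V) (w(V) = -3 + 1/(V - 5/3) = -3 + 1/(-5/3 + V))
y = -3937 (y = -1*3937 = -3937)
w(H(6, -8)) + y = 9*(2 - (-2 + 6 - 8))/(-5 + 3*(-2 + 6 - 8)) - 3937 = 9*(2 - 1*(-4))/(-5 + 3*(-4)) - 3937 = 9*(2 + 4)/(-5 - 12) - 3937 = 9*6/(-17) - 3937 = 9*(-1/17)*6 - 3937 = -54/17 - 3937 = -66983/17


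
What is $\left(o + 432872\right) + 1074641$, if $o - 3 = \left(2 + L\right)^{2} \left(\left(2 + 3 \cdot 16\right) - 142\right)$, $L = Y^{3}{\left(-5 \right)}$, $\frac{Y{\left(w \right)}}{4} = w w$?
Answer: $-92000366492852$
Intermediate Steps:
$Y{\left(w \right)} = 4 w^{2}$ ($Y{\left(w \right)} = 4 w w = 4 w^{2}$)
$L = 1000000$ ($L = \left(4 \left(-5\right)^{2}\right)^{3} = \left(4 \cdot 25\right)^{3} = 100^{3} = 1000000$)
$o = -92000368000365$ ($o = 3 + \left(2 + 1000000\right)^{2} \left(\left(2 + 3 \cdot 16\right) - 142\right) = 3 + 1000002^{2} \left(\left(2 + 48\right) - 142\right) = 3 + 1000004000004 \left(50 - 142\right) = 3 + 1000004000004 \left(-92\right) = 3 - 92000368000368 = -92000368000365$)
$\left(o + 432872\right) + 1074641 = \left(-92000368000365 + 432872\right) + 1074641 = -92000367567493 + 1074641 = -92000366492852$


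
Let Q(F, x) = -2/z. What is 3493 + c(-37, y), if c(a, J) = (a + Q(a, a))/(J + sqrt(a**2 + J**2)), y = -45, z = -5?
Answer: 4780270/1369 - 183*sqrt(3394)/6845 ≈ 3490.2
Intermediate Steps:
Q(F, x) = 2/5 (Q(F, x) = -2/(-5) = -2*(-1/5) = 2/5)
c(a, J) = (2/5 + a)/(J + sqrt(J**2 + a**2)) (c(a, J) = (a + 2/5)/(J + sqrt(a**2 + J**2)) = (2/5 + a)/(J + sqrt(J**2 + a**2)))
3493 + c(-37, y) = 3493 + (2/5 - 37)/(-45 + sqrt((-45)**2 + (-37)**2)) = 3493 - 183/5/(-45 + sqrt(2025 + 1369)) = 3493 - 183/5/(-45 + sqrt(3394)) = 3493 - 183/(5*(-45 + sqrt(3394)))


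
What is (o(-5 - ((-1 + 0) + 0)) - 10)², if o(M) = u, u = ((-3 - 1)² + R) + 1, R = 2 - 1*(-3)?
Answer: 144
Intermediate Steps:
R = 5 (R = 2 + 3 = 5)
u = 22 (u = ((-3 - 1)² + 5) + 1 = ((-4)² + 5) + 1 = (16 + 5) + 1 = 21 + 1 = 22)
o(M) = 22
(o(-5 - ((-1 + 0) + 0)) - 10)² = (22 - 10)² = 12² = 144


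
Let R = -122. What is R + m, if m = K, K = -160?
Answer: -282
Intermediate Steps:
m = -160
R + m = -122 - 160 = -282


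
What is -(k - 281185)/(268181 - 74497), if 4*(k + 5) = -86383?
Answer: 1211143/774736 ≈ 1.5633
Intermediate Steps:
k = -86403/4 (k = -5 + (¼)*(-86383) = -5 - 86383/4 = -86403/4 ≈ -21601.)
-(k - 281185)/(268181 - 74497) = -(-86403/4 - 281185)/(268181 - 74497) = -(-1211143)/(4*193684) = -1*(-1211143/774736) = 1211143/774736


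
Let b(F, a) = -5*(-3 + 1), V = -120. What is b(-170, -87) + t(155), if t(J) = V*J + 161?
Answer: -18429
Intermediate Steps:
b(F, a) = 10 (b(F, a) = -5*(-2) = 10)
t(J) = 161 - 120*J (t(J) = -120*J + 161 = 161 - 120*J)
b(-170, -87) + t(155) = 10 + (161 - 120*155) = 10 + (161 - 18600) = 10 - 18439 = -18429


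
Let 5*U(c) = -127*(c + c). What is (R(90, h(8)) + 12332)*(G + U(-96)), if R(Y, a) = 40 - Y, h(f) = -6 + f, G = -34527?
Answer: -1820818782/5 ≈ -3.6416e+8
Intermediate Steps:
U(c) = -254*c/5 (U(c) = (-127*(c + c))/5 = (-254*c)/5 = -254*c/5)
(R(90, h(8)) + 12332)*(G + U(-96)) = ((40 - 1*90) + 12332)*(-34527 - 254/5*(-96)) = ((40 - 90) + 12332)*(-34527 + 24384/5) = (-50 + 12332)*(-148251/5) = 12282*(-148251/5) = -1820818782/5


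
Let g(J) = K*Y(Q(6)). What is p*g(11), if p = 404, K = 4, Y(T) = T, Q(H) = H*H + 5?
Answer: 66256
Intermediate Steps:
Q(H) = 5 + H² (Q(H) = H² + 5 = 5 + H²)
g(J) = 164 (g(J) = 4*(5 + 6²) = 4*(5 + 36) = 4*41 = 164)
p*g(11) = 404*164 = 66256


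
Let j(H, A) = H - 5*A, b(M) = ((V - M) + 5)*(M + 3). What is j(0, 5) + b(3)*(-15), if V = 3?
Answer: -475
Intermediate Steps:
b(M) = (3 + M)*(8 - M) (b(M) = ((3 - M) + 5)*(M + 3) = (8 - M)*(3 + M) = (3 + M)*(8 - M))
j(0, 5) + b(3)*(-15) = (0 - 5*5) + (24 - 1*3² + 5*3)*(-15) = (0 - 25) + (24 - 1*9 + 15)*(-15) = -25 + (24 - 9 + 15)*(-15) = -25 + 30*(-15) = -25 - 450 = -475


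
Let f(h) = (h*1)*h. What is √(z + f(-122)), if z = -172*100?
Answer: 2*I*√579 ≈ 48.125*I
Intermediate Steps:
z = -17200
f(h) = h² (f(h) = h*h = h²)
√(z + f(-122)) = √(-17200 + (-122)²) = √(-17200 + 14884) = √(-2316) = 2*I*√579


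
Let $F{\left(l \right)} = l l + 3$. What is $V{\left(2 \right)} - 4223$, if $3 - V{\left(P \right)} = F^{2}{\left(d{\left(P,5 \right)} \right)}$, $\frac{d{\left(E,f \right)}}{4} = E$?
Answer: $-8709$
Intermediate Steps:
$d{\left(E,f \right)} = 4 E$
$F{\left(l \right)} = 3 + l^{2}$ ($F{\left(l \right)} = l^{2} + 3 = 3 + l^{2}$)
$V{\left(P \right)} = 3 - \left(3 + 16 P^{2}\right)^{2}$ ($V{\left(P \right)} = 3 - \left(3 + \left(4 P\right)^{2}\right)^{2} = 3 - \left(3 + 16 P^{2}\right)^{2}$)
$V{\left(2 \right)} - 4223 = \left(3 - \left(3 + 16 \cdot 2^{2}\right)^{2}\right) - 4223 = \left(3 - \left(3 + 16 \cdot 4\right)^{2}\right) - 4223 = \left(3 - \left(3 + 64\right)^{2}\right) - 4223 = \left(3 - 67^{2}\right) - 4223 = \left(3 - 4489\right) - 4223 = -4486 - 4223 = -8709$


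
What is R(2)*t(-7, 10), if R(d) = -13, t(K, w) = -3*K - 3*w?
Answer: 117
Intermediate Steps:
R(2)*t(-7, 10) = -13*(-3*(-7) - 3*10) = -13*(21 - 30) = -13*(-9) = 117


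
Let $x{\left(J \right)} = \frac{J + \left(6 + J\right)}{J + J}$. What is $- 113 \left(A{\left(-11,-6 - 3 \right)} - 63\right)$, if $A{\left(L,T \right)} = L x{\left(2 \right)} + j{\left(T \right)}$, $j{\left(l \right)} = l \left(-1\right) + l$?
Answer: $\frac{20453}{2} \approx 10227.0$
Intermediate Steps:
$x{\left(J \right)} = \frac{6 + 2 J}{2 J}$
$j{\left(l \right)} = 0$ ($j{\left(l \right)} = - l + l = 0$)
$A{\left(L,T \right)} = \frac{5 L}{2}$ ($A{\left(L,T \right)} = L \frac{3 + 2}{2} + 0 = L \frac{1}{2} \cdot 5 + 0 = L \frac{5}{2} + 0 = \frac{5 L}{2} + 0 = \frac{5 L}{2}$)
$- 113 \left(A{\left(-11,-6 - 3 \right)} - 63\right) = - 113 \left(\frac{5}{2} \left(-11\right) - 63\right) = - 113 \left(- \frac{55}{2} - 63\right) = \left(-113\right) \left(- \frac{181}{2}\right) = \frac{20453}{2}$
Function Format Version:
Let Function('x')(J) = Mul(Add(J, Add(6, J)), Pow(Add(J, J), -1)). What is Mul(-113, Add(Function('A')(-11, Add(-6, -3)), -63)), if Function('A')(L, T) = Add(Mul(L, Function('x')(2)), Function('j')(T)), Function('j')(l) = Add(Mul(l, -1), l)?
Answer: Rational(20453, 2) ≈ 10227.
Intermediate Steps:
Function('x')(J) = Mul(Rational(1, 2), Pow(J, -1), Add(6, Mul(2, J))) (Function('x')(J) = Mul(Add(6, Mul(2, J)), Pow(Mul(2, J), -1)) = Mul(Add(6, Mul(2, J)), Mul(Rational(1, 2), Pow(J, -1))) = Mul(Rational(1, 2), Pow(J, -1), Add(6, Mul(2, J))))
Function('j')(l) = 0 (Function('j')(l) = Add(Mul(-1, l), l) = 0)
Function('A')(L, T) = Mul(Rational(5, 2), L) (Function('A')(L, T) = Add(Mul(L, Mul(Pow(2, -1), Add(3, 2))), 0) = Add(Mul(L, Mul(Rational(1, 2), 5)), 0) = Add(Mul(L, Rational(5, 2)), 0) = Add(Mul(Rational(5, 2), L), 0) = Mul(Rational(5, 2), L))
Mul(-113, Add(Function('A')(-11, Add(-6, -3)), -63)) = Mul(-113, Add(Mul(Rational(5, 2), -11), -63)) = Mul(-113, Add(Rational(-55, 2), -63)) = Mul(-113, Rational(-181, 2)) = Rational(20453, 2)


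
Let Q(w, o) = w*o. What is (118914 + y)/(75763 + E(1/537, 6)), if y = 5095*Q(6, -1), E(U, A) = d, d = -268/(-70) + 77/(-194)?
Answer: 599855760/514454071 ≈ 1.1660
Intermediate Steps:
Q(w, o) = o*w
d = 23301/6790 (d = -268*(-1/70) + 77*(-1/194) = 134/35 - 77/194 = 23301/6790 ≈ 3.4317)
E(U, A) = 23301/6790
y = -30570 (y = 5095*(-1*6) = 5095*(-6) = -30570)
(118914 + y)/(75763 + E(1/537, 6)) = (118914 - 30570)/(75763 + 23301/6790) = 88344/(514454071/6790) = 88344*(6790/514454071) = 599855760/514454071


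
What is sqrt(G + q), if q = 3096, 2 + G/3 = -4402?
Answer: 6*I*sqrt(281) ≈ 100.58*I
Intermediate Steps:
G = -13212 (G = -6 + 3*(-4402) = -6 - 13206 = -13212)
sqrt(G + q) = sqrt(-13212 + 3096) = sqrt(-10116) = 6*I*sqrt(281)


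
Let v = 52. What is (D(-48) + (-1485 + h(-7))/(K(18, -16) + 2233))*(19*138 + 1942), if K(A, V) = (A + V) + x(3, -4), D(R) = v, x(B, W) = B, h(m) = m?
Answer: 702856/3 ≈ 2.3429e+5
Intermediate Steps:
D(R) = 52
K(A, V) = 3 + A + V (K(A, V) = (A + V) + 3 = 3 + A + V)
(D(-48) + (-1485 + h(-7))/(K(18, -16) + 2233))*(19*138 + 1942) = (52 + (-1485 - 7)/((3 + 18 - 16) + 2233))*(19*138 + 1942) = (52 - 1492/(5 + 2233))*(2622 + 1942) = (52 - 1492/2238)*4564 = (52 - 1492*1/2238)*4564 = (52 - ⅔)*4564 = (154/3)*4564 = 702856/3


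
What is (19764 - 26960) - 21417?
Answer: -28613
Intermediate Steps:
(19764 - 26960) - 21417 = -7196 - 21417 = -28613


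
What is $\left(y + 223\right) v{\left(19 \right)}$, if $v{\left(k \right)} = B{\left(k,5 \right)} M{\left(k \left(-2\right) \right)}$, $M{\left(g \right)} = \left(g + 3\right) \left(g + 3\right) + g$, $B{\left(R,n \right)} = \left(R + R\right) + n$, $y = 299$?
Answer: $26643402$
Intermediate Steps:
$B{\left(R,n \right)} = n + 2 R$ ($B{\left(R,n \right)} = 2 R + n = n + 2 R$)
$M{\left(g \right)} = g + \left(3 + g\right)^{2}$ ($M{\left(g \right)} = \left(3 + g\right) \left(3 + g\right) + g = \left(3 + g\right)^{2} + g = g + \left(3 + g\right)^{2}$)
$v{\left(k \right)} = \left(5 + 2 k\right) \left(\left(3 - 2 k\right)^{2} - 2 k\right)$ ($v{\left(k \right)} = \left(5 + 2 k\right) \left(k \left(-2\right) + \left(3 + k \left(-2\right)\right)^{2}\right) = \left(5 + 2 k\right) \left(- 2 k + \left(3 - 2 k\right)^{2}\right) = \left(5 + 2 k\right) \left(\left(3 - 2 k\right)^{2} - 2 k\right)$)
$\left(y + 223\right) v{\left(19 \right)} = \left(299 + 223\right) \left(45 - 988 - 8 \cdot 19^{2} + 8 \cdot 19^{3}\right) = 522 \left(45 - 988 - 2888 + 8 \cdot 6859\right) = 522 \left(45 - 988 - 2888 + 54872\right) = 522 \cdot 51041 = 26643402$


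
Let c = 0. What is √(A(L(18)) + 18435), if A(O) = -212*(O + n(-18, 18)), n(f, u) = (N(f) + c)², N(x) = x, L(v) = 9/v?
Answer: I*√50359 ≈ 224.41*I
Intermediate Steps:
n(f, u) = f² (n(f, u) = (f + 0)² = f²)
A(O) = -68688 - 212*O (A(O) = -212*(O + (-18)²) = -212*(O + 324) = -212*(324 + O) = -68688 - 212*O)
√(A(L(18)) + 18435) = √((-68688 - 1908/18) + 18435) = √((-68688 - 212*½) + 18435) = √((-68688 - 106) + 18435) = √(-68794 + 18435) = √(-50359) = I*√50359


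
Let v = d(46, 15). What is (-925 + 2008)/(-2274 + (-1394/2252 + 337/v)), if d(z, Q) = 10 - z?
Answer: -21950244/46291709 ≈ -0.47417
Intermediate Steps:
v = -36 (v = 10 - 1*46 = 10 - 46 = -36)
(-925 + 2008)/(-2274 + (-1394/2252 + 337/v)) = (-925 + 2008)/(-2274 + (-1394/2252 + 337/(-36))) = 1083/(-2274 + (-1394*1/2252 + 337*(-1/36))) = 1083/(-2274 + (-697/1126 - 337/36)) = 1083/(-2274 - 202277/20268) = 1083/(-46291709/20268) = 1083*(-20268/46291709) = -21950244/46291709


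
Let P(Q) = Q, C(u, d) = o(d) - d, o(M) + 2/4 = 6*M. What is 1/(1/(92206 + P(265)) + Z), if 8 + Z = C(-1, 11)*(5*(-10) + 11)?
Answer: -184942/394573755 ≈ -0.00046871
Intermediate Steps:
o(M) = -1/2 + 6*M
C(u, d) = -1/2 + 5*d (C(u, d) = (-1/2 + 6*d) - d = -1/2 + 5*d)
Z = -4267/2 (Z = -8 + (-1/2 + 5*11)*(5*(-10) + 11) = -8 + (-1/2 + 55)*(-50 + 11) = -8 + (109/2)*(-39) = -8 - 4251/2 = -4267/2 ≈ -2133.5)
1/(1/(92206 + P(265)) + Z) = 1/(1/(92206 + 265) - 4267/2) = 1/(1/92471 - 4267/2) = 1/(-394573755/184942) = -184942/394573755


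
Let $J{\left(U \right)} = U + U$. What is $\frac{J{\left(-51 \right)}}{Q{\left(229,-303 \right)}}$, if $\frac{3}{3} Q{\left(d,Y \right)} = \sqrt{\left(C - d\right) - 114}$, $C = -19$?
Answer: $\frac{51 i \sqrt{362}}{181} \approx 5.361 i$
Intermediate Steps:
$J{\left(U \right)} = 2 U$
$Q{\left(d,Y \right)} = \sqrt{-133 - d}$ ($Q{\left(d,Y \right)} = \sqrt{\left(-19 - d\right) - 114} = \sqrt{-133 - d}$)
$\frac{J{\left(-51 \right)}}{Q{\left(229,-303 \right)}} = \frac{2 \left(-51\right)}{\sqrt{-133 - 229}} = - \frac{102}{\sqrt{-133 - 229}} = - \frac{102}{\sqrt{-362}} = - \frac{102}{i \sqrt{362}} = - 102 \left(- \frac{i \sqrt{362}}{362}\right) = \frac{51 i \sqrt{362}}{181}$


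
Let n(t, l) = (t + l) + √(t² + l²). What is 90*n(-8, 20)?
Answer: 1080 + 360*√29 ≈ 3018.7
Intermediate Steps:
n(t, l) = l + t + √(l² + t²) (n(t, l) = (l + t) + √(l² + t²) = l + t + √(l² + t²))
90*n(-8, 20) = 90*(20 - 8 + √(20² + (-8)²)) = 90*(20 - 8 + √(400 + 64)) = 90*(20 - 8 + √464) = 90*(20 - 8 + 4*√29) = 90*(12 + 4*√29) = 1080 + 360*√29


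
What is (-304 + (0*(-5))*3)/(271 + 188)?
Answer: -304/459 ≈ -0.66231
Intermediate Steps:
(-304 + (0*(-5))*3)/(271 + 188) = (-304 + 0*3)/459 = (-304 + 0)*(1/459) = -304*1/459 = -304/459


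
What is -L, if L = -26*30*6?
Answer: 4680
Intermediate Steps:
L = -4680 (L = -780*6 = -4680)
-L = -1*(-4680) = 4680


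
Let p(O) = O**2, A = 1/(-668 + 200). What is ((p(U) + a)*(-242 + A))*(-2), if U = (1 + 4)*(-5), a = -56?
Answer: 64443233/234 ≈ 2.7540e+5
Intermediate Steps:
U = -25 (U = 5*(-5) = -25)
A = -1/468 (A = 1/(-468) = -1/468 ≈ -0.0021368)
((p(U) + a)*(-242 + A))*(-2) = (((-25)**2 - 56)*(-242 - 1/468))*(-2) = ((625 - 56)*(-113257/468))*(-2) = (569*(-113257/468))*(-2) = -64443233/468*(-2) = 64443233/234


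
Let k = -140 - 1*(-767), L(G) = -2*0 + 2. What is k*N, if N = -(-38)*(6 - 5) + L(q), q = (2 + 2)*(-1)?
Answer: 25080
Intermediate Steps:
q = -4 (q = 4*(-1) = -4)
L(G) = 2 (L(G) = 0 + 2 = 2)
k = 627 (k = -140 + 767 = 627)
N = 40 (N = -(-38)*(6 - 5) + 2 = -(-38) + 2 = -19*(-2) + 2 = 38 + 2 = 40)
k*N = 627*40 = 25080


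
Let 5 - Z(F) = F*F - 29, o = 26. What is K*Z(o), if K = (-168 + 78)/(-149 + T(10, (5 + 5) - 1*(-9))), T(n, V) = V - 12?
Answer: -28890/71 ≈ -406.90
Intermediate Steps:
Z(F) = 34 - F² (Z(F) = 5 - (F*F - 29) = 5 - (F² - 29) = 5 - (-29 + F²) = 5 + (29 - F²) = 34 - F²)
T(n, V) = -12 + V
K = 45/71 (K = (-168 + 78)/(-149 + (-12 + ((5 + 5) - 1*(-9)))) = -90/(-149 + (-12 + (10 + 9))) = -90/(-149 + (-12 + 19)) = -90/(-149 + 7) = -90/(-142) = -90*(-1/142) = 45/71 ≈ 0.63380)
K*Z(o) = 45*(34 - 1*26²)/71 = 45*(34 - 1*676)/71 = 45*(34 - 676)/71 = (45/71)*(-642) = -28890/71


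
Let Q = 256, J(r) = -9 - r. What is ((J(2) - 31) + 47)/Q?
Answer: 5/256 ≈ 0.019531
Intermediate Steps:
((J(2) - 31) + 47)/Q = (((-9 - 1*2) - 31) + 47)/256 = (((-9 - 2) - 31) + 47)*(1/256) = ((-11 - 31) + 47)*(1/256) = (-42 + 47)*(1/256) = 5*(1/256) = 5/256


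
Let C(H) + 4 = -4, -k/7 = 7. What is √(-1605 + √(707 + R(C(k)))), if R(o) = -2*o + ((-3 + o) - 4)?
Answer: √(-1605 + 2*√177) ≈ 39.729*I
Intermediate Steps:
k = -49 (k = -7*7 = -49)
C(H) = -8 (C(H) = -4 - 4 = -8)
R(o) = -7 - o (R(o) = -2*o + (-7 + o) = -7 - o)
√(-1605 + √(707 + R(C(k)))) = √(-1605 + √(707 + (-7 - 1*(-8)))) = √(-1605 + √(707 + (-7 + 8))) = √(-1605 + √(707 + 1)) = √(-1605 + √708) = √(-1605 + 2*√177)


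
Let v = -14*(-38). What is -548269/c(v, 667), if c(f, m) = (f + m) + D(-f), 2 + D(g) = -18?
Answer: -548269/1179 ≈ -465.03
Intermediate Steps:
D(g) = -20 (D(g) = -2 - 18 = -20)
v = 532
c(f, m) = -20 + f + m (c(f, m) = (f + m) - 20 = -20 + f + m)
-548269/c(v, 667) = -548269/(-20 + 532 + 667) = -548269/1179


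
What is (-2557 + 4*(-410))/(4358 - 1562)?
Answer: -1399/932 ≈ -1.5011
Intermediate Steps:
(-2557 + 4*(-410))/(4358 - 1562) = (-2557 - 1640)/2796 = -4197*1/2796 = -1399/932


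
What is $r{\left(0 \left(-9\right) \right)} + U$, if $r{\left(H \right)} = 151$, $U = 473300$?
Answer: $473451$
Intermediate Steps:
$r{\left(0 \left(-9\right) \right)} + U = 151 + 473300 = 473451$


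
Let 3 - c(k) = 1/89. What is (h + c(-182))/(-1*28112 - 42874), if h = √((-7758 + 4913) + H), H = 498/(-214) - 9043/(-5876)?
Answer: -133/3158877 - I*√281237806456529/22315584876 ≈ -4.2104e-5 - 0.0007515*I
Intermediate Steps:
H = -495523/628732 (H = 498*(-1/214) - 9043*(-1/5876) = -249/107 + 9043/5876 = -495523/628732 ≈ -0.78813)
h = I*√281237806456529/314366 (h = √((-7758 + 4913) - 495523/628732) = √(-2845 - 495523/628732) = √(-1789238063/628732) = I*√281237806456529/314366 ≈ 53.346*I)
c(k) = 266/89 (c(k) = 3 - 1/89 = 266/89)
(h + c(-182))/(-1*28112 - 42874) = (I*√281237806456529/314366 + 266/89)/(-1*28112 - 42874) = (266/89 + I*√281237806456529/314366)/(-28112 - 42874) = (266/89 + I*√281237806456529/314366)/(-70986) = (266/89 + I*√281237806456529/314366)*(-1/70986) = -133/3158877 - I*√281237806456529/22315584876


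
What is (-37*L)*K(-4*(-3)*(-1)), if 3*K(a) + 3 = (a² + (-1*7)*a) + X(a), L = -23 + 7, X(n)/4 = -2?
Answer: 128464/3 ≈ 42821.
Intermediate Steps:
X(n) = -8 (X(n) = 4*(-2) = -8)
L = -16
K(a) = -11/3 - 7*a/3 + a²/3 (K(a) = -1 + ((a² + (-1*7)*a) - 8)/3 = -1 + ((a² - 7*a) - 8)/3 = -1 + (-8 + a² - 7*a)/3 = -1 + (-8/3 - 7*a/3 + a²/3) = -11/3 - 7*a/3 + a²/3)
(-37*L)*K(-4*(-3)*(-1)) = (-37*(-16))*(-11/3 - 7*(-4*(-3))*(-1)/3 + (-4*(-3)*(-1))²/3) = 592*(-11/3 - 28*(-1) + (12*(-1))²/3) = 592*(-11/3 - 7/3*(-12) + (⅓)*(-12)²) = 592*(-11/3 + 28 + (⅓)*144) = 592*(-11/3 + 28 + 48) = 592*(217/3) = 128464/3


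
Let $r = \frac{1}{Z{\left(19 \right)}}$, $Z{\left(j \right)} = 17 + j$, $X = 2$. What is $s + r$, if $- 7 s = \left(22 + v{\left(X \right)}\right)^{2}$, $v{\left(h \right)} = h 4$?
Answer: $- \frac{32393}{252} \approx -128.54$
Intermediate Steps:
$v{\left(h \right)} = 4 h$
$r = \frac{1}{36}$ ($r = \frac{1}{17 + 19} = \frac{1}{36} \approx 0.027778$)
$s = - \frac{900}{7}$ ($s = - \frac{\left(22 + 4 \cdot 2\right)^{2}}{7} = - \frac{\left(22 + 8\right)^{2}}{7} = - \frac{30^{2}}{7} = \left(- \frac{1}{7}\right) 900 = - \frac{900}{7} \approx -128.57$)
$s + r = - \frac{900}{7} + \frac{1}{36} = - \frac{32393}{252}$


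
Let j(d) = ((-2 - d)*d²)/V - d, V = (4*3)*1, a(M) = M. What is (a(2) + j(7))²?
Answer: 27889/16 ≈ 1743.1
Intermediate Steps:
V = 12 (V = 12*1 = 12)
j(d) = -d + d²*(-2 - d)/12 (j(d) = ((-2 - d)*d²)/12 - d = (d²*(-2 - d))*(1/12) - d = d²*(-2 - d)/12 - d = -d + d²*(-2 - d)/12)
(a(2) + j(7))² = (2 - 1/12*7*(12 + 7² + 2*7))² = (2 - 1/12*7*(12 + 49 + 14))² = (2 - 1/12*7*75)² = (2 - 175/4)² = (-167/4)² = 27889/16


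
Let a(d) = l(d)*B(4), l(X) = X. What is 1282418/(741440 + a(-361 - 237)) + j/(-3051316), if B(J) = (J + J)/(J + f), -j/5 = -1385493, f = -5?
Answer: -157047260009/284620653848 ≈ -0.55178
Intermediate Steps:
j = 6927465 (j = -5*(-1385493) = 6927465)
B(J) = 2*J/(-5 + J) (B(J) = (J + J)/(J - 5) = (2*J)/(-5 + J) = 2*J/(-5 + J))
a(d) = -8*d (a(d) = d*(2*4/(-5 + 4)) = d*(2*4/(-1)) = d*(2*4*(-1)) = d*(-8) = -8*d)
1282418/(741440 + a(-361 - 237)) + j/(-3051316) = 1282418/(741440 - 8*(-361 - 237)) + 6927465/(-3051316) = 1282418/(741440 - 8*(-598)) + 6927465*(-1/3051316) = 1282418/(741440 + 4784) - 6927465/3051316 = 1282418/746224 - 6927465/3051316 = 1282418*(1/746224) - 6927465/3051316 = 641209/373112 - 6927465/3051316 = -157047260009/284620653848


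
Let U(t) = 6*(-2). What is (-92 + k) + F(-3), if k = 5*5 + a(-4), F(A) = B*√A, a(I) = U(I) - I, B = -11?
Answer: -75 - 11*I*√3 ≈ -75.0 - 19.053*I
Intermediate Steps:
U(t) = -12
a(I) = -12 - I
F(A) = -11*√A
k = 17 (k = 5*5 + (-12 - 1*(-4)) = 25 + (-12 + 4) = 25 - 8 = 17)
(-92 + k) + F(-3) = (-92 + 17) - 11*I*√3 = -75 - 11*I*√3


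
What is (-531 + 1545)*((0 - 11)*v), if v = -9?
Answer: 100386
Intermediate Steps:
(-531 + 1545)*((0 - 11)*v) = (-531 + 1545)*((0 - 11)*(-9)) = 1014*(-11*(-9)) = 1014*99 = 100386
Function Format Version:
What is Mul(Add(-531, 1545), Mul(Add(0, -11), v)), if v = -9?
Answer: 100386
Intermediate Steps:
Mul(Add(-531, 1545), Mul(Add(0, -11), v)) = Mul(Add(-531, 1545), Mul(Add(0, -11), -9)) = Mul(1014, Mul(-11, -9)) = Mul(1014, 99) = 100386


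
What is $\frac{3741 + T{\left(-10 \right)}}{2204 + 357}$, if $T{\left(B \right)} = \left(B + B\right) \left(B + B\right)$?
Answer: $\frac{4141}{2561} \approx 1.6169$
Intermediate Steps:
$T{\left(B \right)} = 4 B^{2}$ ($T{\left(B \right)} = 2 B 2 B = 4 B^{2}$)
$\frac{3741 + T{\left(-10 \right)}}{2204 + 357} = \frac{3741 + 4 \left(-10\right)^{2}}{2204 + 357} = \frac{3741 + 4 \cdot 100}{2561} = \left(3741 + 400\right) \frac{1}{2561} = 4141 \cdot \frac{1}{2561} = \frac{4141}{2561}$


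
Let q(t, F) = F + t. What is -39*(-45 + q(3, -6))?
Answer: 1872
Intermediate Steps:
-39*(-45 + q(3, -6)) = -39*(-45 + (-6 + 3)) = -39*(-45 - 3) = -39*(-48) = 1872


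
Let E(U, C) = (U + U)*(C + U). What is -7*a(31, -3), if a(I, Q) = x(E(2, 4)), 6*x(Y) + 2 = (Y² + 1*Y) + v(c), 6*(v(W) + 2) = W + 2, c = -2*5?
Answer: -6244/9 ≈ -693.78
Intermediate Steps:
c = -10
v(W) = -5/3 + W/6 (v(W) = -2 + (W + 2)/6 = -2 + (2 + W)/6 = -2 + (⅓ + W/6) = -5/3 + W/6)
E(U, C) = 2*U*(C + U) (E(U, C) = (2*U)*(C + U) = 2*U*(C + U))
x(Y) = -8/9 + Y/6 + Y²/6 (x(Y) = -⅓ + ((Y² + 1*Y) + (-5/3 + (⅙)*(-10)))/6 = -⅓ + ((Y² + Y) + (-5/3 - 5/3))/6 = -⅓ + ((Y + Y²) - 10/3)/6 = -⅓ + (-10/3 + Y + Y²)/6 = -⅓ + (-5/9 + Y/6 + Y²/6) = -8/9 + Y/6 + Y²/6)
a(I, Q) = 892/9 (a(I, Q) = -8/9 + (2*2*(4 + 2))/6 + (2*2*(4 + 2))²/6 = -8/9 + (2*2*6)/6 + (2*2*6)²/6 = -8/9 + (⅙)*24 + (⅙)*24² = -8/9 + 4 + (⅙)*576 = -8/9 + 4 + 96 = 892/9)
-7*a(31, -3) = -7*892/9 = -6244/9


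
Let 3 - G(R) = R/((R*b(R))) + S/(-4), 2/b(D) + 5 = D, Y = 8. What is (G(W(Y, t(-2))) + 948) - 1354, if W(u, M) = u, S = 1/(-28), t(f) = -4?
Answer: -45305/112 ≈ -404.51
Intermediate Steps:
b(D) = 2/(-5 + D)
S = -1/28 ≈ -0.035714
G(R) = 615/112 - R/2 (G(R) = 3 - (R/((R*(2/(-5 + R)))) - 1/28/(-4)) = 3 - (R/((2*R/(-5 + R))) - 1/28*(-¼)) = 3 - (R*((-5 + R)/(2*R)) + 1/112) = 3 - ((-5/2 + R/2) + 1/112) = 3 - (-279/112 + R/2) = 3 + (279/112 - R/2) = 615/112 - R/2)
(G(W(Y, t(-2))) + 948) - 1354 = ((615/112 - ½*8) + 948) - 1354 = ((615/112 - 4) + 948) - 1354 = (167/112 + 948) - 1354 = 106343/112 - 1354 = -45305/112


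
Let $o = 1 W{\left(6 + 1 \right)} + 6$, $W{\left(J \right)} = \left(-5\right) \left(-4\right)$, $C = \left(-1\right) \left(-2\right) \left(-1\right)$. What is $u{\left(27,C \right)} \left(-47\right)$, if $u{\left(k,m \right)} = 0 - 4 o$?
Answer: $4888$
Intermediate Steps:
$C = -2$ ($C = 2 \left(-1\right) = -2$)
$W{\left(J \right)} = 20$
$o = 26$ ($o = 1 \cdot 20 + 6 = 20 + 6 = 26$)
$u{\left(k,m \right)} = -104$ ($u{\left(k,m \right)} = 0 - 104 = -104$)
$u{\left(27,C \right)} \left(-47\right) = \left(-104\right) \left(-47\right) = 4888$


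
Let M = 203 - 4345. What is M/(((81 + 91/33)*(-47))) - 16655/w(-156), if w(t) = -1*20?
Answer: 108317573/129908 ≈ 833.80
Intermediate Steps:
w(t) = -20
M = -4142
M/(((81 + 91/33)*(-47))) - 16655/w(-156) = -4142*(-1/(47*(81 + 91/33))) - 16655/(-20) = -4142*(-1/(47*(81 + 91*(1/33)))) - 16655*(-1/20) = -4142*(-1/(47*(81 + 91/33))) + 3331/4 = -4142/((2764/33)*(-47)) + 3331/4 = -4142/(-129908/33) + 3331/4 = -4142*(-33/129908) + 3331/4 = 68343/64954 + 3331/4 = 108317573/129908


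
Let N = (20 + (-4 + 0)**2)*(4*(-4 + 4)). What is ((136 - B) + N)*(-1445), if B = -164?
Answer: -433500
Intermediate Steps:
N = 0 (N = (20 + (-4)**2)*(4*0) = (20 + 16)*0 = 36*0 = 0)
((136 - B) + N)*(-1445) = ((136 - 1*(-164)) + 0)*(-1445) = ((136 + 164) + 0)*(-1445) = (300 + 0)*(-1445) = 300*(-1445) = -433500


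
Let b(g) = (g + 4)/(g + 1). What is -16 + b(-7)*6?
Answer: -13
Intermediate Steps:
b(g) = (4 + g)/(1 + g)
-16 + b(-7)*6 = -16 + ((4 - 7)/(1 - 7))*6 = -16 + (-3/(-6))*6 = -16 - ⅙*(-3)*6 = -16 + (½)*6 = -16 + 3 = -13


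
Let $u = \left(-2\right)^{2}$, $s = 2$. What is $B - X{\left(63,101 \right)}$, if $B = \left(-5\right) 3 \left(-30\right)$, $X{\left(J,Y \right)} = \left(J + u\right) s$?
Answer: $316$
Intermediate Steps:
$u = 4$
$X{\left(J,Y \right)} = 8 + 2 J$ ($X{\left(J,Y \right)} = \left(J + 4\right) 2 = \left(4 + J\right) 2 = 8 + 2 J$)
$B = 450$ ($B = \left(-15\right) \left(-30\right) = 450$)
$B - X{\left(63,101 \right)} = 450 - \left(8 + 2 \cdot 63\right) = 450 - \left(8 + 126\right) = 450 - 134 = 316$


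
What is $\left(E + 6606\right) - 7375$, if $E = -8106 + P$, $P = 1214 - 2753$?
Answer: $-10414$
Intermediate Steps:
$P = -1539$
$E = -9645$ ($E = -8106 - 1539 = -9645$)
$\left(E + 6606\right) - 7375 = \left(-9645 + 6606\right) - 7375 = -3039 - 7375 = -10414$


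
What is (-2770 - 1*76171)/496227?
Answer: -78941/496227 ≈ -0.15908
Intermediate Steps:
(-2770 - 1*76171)/496227 = (-2770 - 76171)*(1/496227) = -78941*1/496227 = -78941/496227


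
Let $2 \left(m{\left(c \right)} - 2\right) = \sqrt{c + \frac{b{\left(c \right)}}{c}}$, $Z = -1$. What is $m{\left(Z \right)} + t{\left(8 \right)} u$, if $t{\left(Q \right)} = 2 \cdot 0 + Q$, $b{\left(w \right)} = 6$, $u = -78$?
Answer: $-622 + \frac{i \sqrt{7}}{2} \approx -622.0 + 1.3229 i$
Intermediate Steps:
$t{\left(Q \right)} = Q$ ($t{\left(Q \right)} = 0 + Q = Q$)
$m{\left(c \right)} = 2 + \frac{\sqrt{c + \frac{6}{c}}}{2}$
$m{\left(Z \right)} + t{\left(8 \right)} u = \left(2 + \frac{\sqrt{-1 + \frac{6}{-1}}}{2}\right) + 8 \left(-78\right) = \left(2 + \frac{\sqrt{-1 + 6 \left(-1\right)}}{2}\right) - 624 = \left(2 + \frac{\sqrt{-1 - 6}}{2}\right) - 624 = \left(2 + \frac{\sqrt{-7}}{2}\right) - 624 = \left(2 + \frac{i \sqrt{7}}{2}\right) - 624 = -622 + \frac{i \sqrt{7}}{2}$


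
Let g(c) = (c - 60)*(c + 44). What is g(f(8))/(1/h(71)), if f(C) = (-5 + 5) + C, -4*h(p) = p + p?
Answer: 95992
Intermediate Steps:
h(p) = -p/2 (h(p) = -(p + p)/4 = -p/2)
f(C) = C (f(C) = 0 + C = C)
g(c) = (-60 + c)*(44 + c)
g(f(8))/(1/h(71)) = (-2640 + 8**2 - 16*8)/(1/(-1/2*71)) = (-2640 + 64 - 128)/(1/(-71/2)) = -2704/(-2/71) = -2704*(-71/2) = 95992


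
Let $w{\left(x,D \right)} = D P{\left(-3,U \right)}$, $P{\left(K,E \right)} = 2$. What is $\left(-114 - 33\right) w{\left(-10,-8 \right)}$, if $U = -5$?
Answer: $2352$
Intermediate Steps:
$w{\left(x,D \right)} = 2 D$ ($w{\left(x,D \right)} = D 2 = 2 D$)
$\left(-114 - 33\right) w{\left(-10,-8 \right)} = \left(-114 - 33\right) 2 \left(-8\right) = \left(-147\right) \left(-16\right) = 2352$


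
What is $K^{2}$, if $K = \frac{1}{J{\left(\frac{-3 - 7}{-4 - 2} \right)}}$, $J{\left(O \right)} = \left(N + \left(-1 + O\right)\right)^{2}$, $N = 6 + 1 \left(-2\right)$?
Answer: $\frac{81}{38416} \approx 0.0021085$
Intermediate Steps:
$N = 4$ ($N = 6 - 2 = 4$)
$J{\left(O \right)} = \left(3 + O\right)^{2}$ ($J{\left(O \right)} = \left(4 + \left(-1 + O\right)\right)^{2} = \left(3 + O\right)^{2}$)
$K = \frac{9}{196}$ ($K = \frac{1}{\left(3 + \frac{-3 - 7}{-4 - 2}\right)^{2}} = \frac{1}{\left(3 - \frac{10}{-6}\right)^{2}} = \frac{1}{\left(3 - - \frac{5}{3}\right)^{2}} = \frac{1}{\left(3 + \frac{5}{3}\right)^{2}} = \frac{1}{\left(\frac{14}{3}\right)^{2}} = \frac{1}{\frac{196}{9}} = \frac{9}{196} \approx 0.045918$)
$K^{2} = \left(\frac{9}{196}\right)^{2} = \frac{81}{38416}$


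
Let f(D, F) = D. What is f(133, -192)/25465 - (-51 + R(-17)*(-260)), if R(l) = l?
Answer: -111256452/25465 ≈ -4369.0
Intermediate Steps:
f(133, -192)/25465 - (-51 + R(-17)*(-260)) = 133/25465 - (-51 - 17*(-260)) = 133*(1/25465) - (-51 + 4420) = 133/25465 - 1*4369 = 133/25465 - 4369 = -111256452/25465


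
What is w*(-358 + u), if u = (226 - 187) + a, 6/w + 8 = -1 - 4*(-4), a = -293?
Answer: -3672/7 ≈ -524.57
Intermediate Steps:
w = 6/7 (w = 6/(-8 + (-1 - 4*(-4))) = 6/(-8 + (-1 + 16)) = 6/(-8 + 15) = 6/7 ≈ 0.85714)
u = -254 (u = (226 - 187) - 293 = 39 - 293 = -254)
w*(-358 + u) = 6*(-358 - 254)/7 = (6/7)*(-612) = -3672/7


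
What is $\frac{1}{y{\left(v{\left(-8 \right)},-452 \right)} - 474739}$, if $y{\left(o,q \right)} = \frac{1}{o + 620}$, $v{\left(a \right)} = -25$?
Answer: $- \frac{595}{282469704} \approx -2.1064 \cdot 10^{-6}$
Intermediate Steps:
$y{\left(o,q \right)} = \frac{1}{620 + o}$
$\frac{1}{y{\left(v{\left(-8 \right)},-452 \right)} - 474739} = \frac{1}{\frac{1}{620 - 25} - 474739} = \frac{1}{\frac{1}{595} - 474739} = \frac{1}{- \frac{282469704}{595}} = - \frac{595}{282469704}$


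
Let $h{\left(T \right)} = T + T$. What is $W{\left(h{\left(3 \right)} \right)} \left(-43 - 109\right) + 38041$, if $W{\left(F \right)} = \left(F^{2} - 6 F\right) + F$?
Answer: $37129$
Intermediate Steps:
$h{\left(T \right)} = 2 T$
$W{\left(F \right)} = F^{2} - 5 F$
$W{\left(h{\left(3 \right)} \right)} \left(-43 - 109\right) + 38041 = 2 \cdot 3 \left(-5 + 2 \cdot 3\right) \left(-43 - 109\right) + 38041 = 6 \left(-5 + 6\right) \left(-152\right) + 38041 = 6 \cdot 1 \left(-152\right) + 38041 = 6 \left(-152\right) + 38041 = -912 + 38041 = 37129$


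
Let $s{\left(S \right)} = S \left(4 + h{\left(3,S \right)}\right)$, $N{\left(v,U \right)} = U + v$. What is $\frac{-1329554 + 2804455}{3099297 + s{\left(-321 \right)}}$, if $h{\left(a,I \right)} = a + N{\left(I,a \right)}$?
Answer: $\frac{1474901}{3199128} \approx 0.46103$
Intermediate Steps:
$h{\left(a,I \right)} = I + 2 a$ ($h{\left(a,I \right)} = a + \left(a + I\right) = a + \left(I + a\right) = I + 2 a$)
$s{\left(S \right)} = S \left(10 + S\right)$ ($s{\left(S \right)} = S \left(4 + \left(S + 2 \cdot 3\right)\right) = S \left(4 + \left(S + 6\right)\right) = S \left(4 + \left(6 + S\right)\right) = S \left(10 + S\right)$)
$\frac{-1329554 + 2804455}{3099297 + s{\left(-321 \right)}} = \frac{-1329554 + 2804455}{3099297 - 321 \left(10 - 321\right)} = \frac{1474901}{3099297 - -99831} = \frac{1474901}{3099297 + 99831} = \frac{1474901}{3199128}$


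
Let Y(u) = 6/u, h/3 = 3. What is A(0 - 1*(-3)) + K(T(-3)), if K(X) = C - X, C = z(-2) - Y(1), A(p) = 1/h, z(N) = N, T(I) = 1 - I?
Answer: -107/9 ≈ -11.889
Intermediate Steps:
h = 9 (h = 3*3 = 9)
A(p) = ⅑ (A(p) = 1/9 = ⅑)
C = -8 (C = -2 - 6/1 = -2 - 6 = -8)
K(X) = -8 - X
A(0 - 1*(-3)) + K(T(-3)) = ⅑ + (-8 - (1 - 1*(-3))) = ⅑ + (-8 - (1 + 3)) = ⅑ + (-8 - 1*4) = ⅑ + (-8 - 4) = ⅑ - 12 = -107/9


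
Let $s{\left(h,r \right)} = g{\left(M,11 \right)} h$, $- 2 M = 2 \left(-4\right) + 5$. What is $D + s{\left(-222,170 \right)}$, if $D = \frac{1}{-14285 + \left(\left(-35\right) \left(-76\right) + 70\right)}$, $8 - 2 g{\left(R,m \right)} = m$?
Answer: $\frac{3847814}{11555} \approx 333.0$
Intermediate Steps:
$M = \frac{3}{2}$ ($M = - \frac{2 \left(-4\right) + 5}{2} = - \frac{-8 + 5}{2} = \left(- \frac{1}{2}\right) \left(-3\right) = \frac{3}{2} \approx 1.5$)
$g{\left(R,m \right)} = 4 - \frac{m}{2}$
$D = - \frac{1}{11555}$ ($D = \frac{1}{-14285 + \left(2660 + 70\right)} = \frac{1}{-14285 + 2730} = \frac{1}{-11555} = - \frac{1}{11555} \approx -8.6543 \cdot 10^{-5}$)
$s{\left(h,r \right)} = - \frac{3 h}{2}$ ($s{\left(h,r \right)} = \left(4 - \frac{11}{2}\right) h = - \frac{3 h}{2}$)
$D + s{\left(-222,170 \right)} = - \frac{1}{11555} - -333 = - \frac{1}{11555} + 333 = \frac{3847814}{11555}$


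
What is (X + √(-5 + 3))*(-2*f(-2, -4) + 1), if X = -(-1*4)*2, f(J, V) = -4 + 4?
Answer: 8 + I*√2 ≈ 8.0 + 1.4142*I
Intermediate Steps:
f(J, V) = 0
X = 8 (X = -(-4)*2 = -1*(-8) = 8)
(X + √(-5 + 3))*(-2*f(-2, -4) + 1) = (8 + √(-5 + 3))*(-2*0 + 1) = (8 + √(-2))*(0 + 1) = (8 + I*√2)*1 = 8 + I*√2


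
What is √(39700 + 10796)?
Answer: 8*√789 ≈ 224.71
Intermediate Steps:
√(39700 + 10796) = √50496 = 8*√789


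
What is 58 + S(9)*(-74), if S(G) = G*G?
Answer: -5936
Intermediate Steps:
S(G) = G²
58 + S(9)*(-74) = 58 + 9²*(-74) = 58 + 81*(-74) = 58 - 5994 = -5936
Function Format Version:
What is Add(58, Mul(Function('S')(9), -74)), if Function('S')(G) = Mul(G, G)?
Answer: -5936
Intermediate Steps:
Function('S')(G) = Pow(G, 2)
Add(58, Mul(Function('S')(9), -74)) = Add(58, Mul(Pow(9, 2), -74)) = Add(58, Mul(81, -74)) = Add(58, -5994) = -5936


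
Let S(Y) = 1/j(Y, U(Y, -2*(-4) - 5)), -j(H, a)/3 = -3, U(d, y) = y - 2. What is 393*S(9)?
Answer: 131/3 ≈ 43.667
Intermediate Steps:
U(d, y) = -2 + y
j(H, a) = 9 (j(H, a) = -3*(-3) = 9)
S(Y) = ⅑ (S(Y) = 1/9 = ⅑)
393*S(9) = 393*(⅑) = 131/3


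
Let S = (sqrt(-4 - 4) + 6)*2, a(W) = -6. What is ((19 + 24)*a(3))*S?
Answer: -3096 - 1032*I*sqrt(2) ≈ -3096.0 - 1459.5*I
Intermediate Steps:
S = 12 + 4*I*sqrt(2) (S = (sqrt(-8) + 6)*2 = (2*I*sqrt(2) + 6)*2 = (6 + 2*I*sqrt(2))*2 = 12 + 4*I*sqrt(2) ≈ 12.0 + 5.6569*I)
((19 + 24)*a(3))*S = ((19 + 24)*(-6))*(12 + 4*I*sqrt(2)) = (43*(-6))*(12 + 4*I*sqrt(2)) = -258*(12 + 4*I*sqrt(2)) = -3096 - 1032*I*sqrt(2)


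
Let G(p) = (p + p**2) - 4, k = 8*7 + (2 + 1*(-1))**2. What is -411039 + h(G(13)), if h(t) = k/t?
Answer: -73164885/178 ≈ -4.1104e+5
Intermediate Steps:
k = 57 (k = 56 + (2 - 1)**2 = 56 + 1**2 = 56 + 1 = 57)
G(p) = -4 + p + p**2
h(t) = 57/t
-411039 + h(G(13)) = -411039 + 57/(-4 + 13 + 13**2) = -411039 + 57/(-4 + 13 + 169) = -411039 + 57/178 = -73164885/178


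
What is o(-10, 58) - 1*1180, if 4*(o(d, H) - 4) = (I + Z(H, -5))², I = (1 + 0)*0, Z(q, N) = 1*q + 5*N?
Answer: -3615/4 ≈ -903.75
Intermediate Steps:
Z(q, N) = q + 5*N
I = 0 (I = 1*0 = 0)
o(d, H) = 4 + (-25 + H)²/4 (o(d, H) = 4 + (0 + (H + 5*(-5)))²/4 = 4 + (0 + (H - 25))²/4 = 4 + (0 + (-25 + H))²/4 = 4 + (-25 + H)²/4)
o(-10, 58) - 1*1180 = (4 + (-25 + 58)²/4) - 1*1180 = (4 + (¼)*33²) - 1180 = (4 + (¼)*1089) - 1180 = (4 + 1089/4) - 1180 = 1105/4 - 1180 = -3615/4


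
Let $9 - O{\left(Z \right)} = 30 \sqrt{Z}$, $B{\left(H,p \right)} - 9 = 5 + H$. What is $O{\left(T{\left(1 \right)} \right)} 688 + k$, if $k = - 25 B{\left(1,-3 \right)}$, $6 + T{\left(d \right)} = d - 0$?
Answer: $5817 - 20640 i \sqrt{5} \approx 5817.0 - 46152.0 i$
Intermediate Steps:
$B{\left(H,p \right)} = 14 + H$ ($B{\left(H,p \right)} = 9 + \left(5 + H\right) = 14 + H$)
$T{\left(d \right)} = -6 + d$ ($T{\left(d \right)} = -6 + \left(d - 0\right) = -6 + \left(d + 0\right) = -6 + d$)
$k = -375$ ($k = - 25 \left(14 + 1\right) = \left(-25\right) 15 = -375$)
$O{\left(Z \right)} = 9 - 30 \sqrt{Z}$
$O{\left(T{\left(1 \right)} \right)} 688 + k = \left(9 - 30 \sqrt{-6 + 1}\right) 688 - 375 = \left(9 - 30 \sqrt{-5}\right) 688 - 375 = \left(9 - 30 i \sqrt{5}\right) 688 - 375 = \left(6192 - 20640 i \sqrt{5}\right) - 375 = 5817 - 20640 i \sqrt{5}$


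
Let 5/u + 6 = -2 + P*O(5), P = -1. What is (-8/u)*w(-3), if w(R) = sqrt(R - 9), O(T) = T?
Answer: 208*I*sqrt(3)/5 ≈ 72.053*I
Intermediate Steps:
w(R) = sqrt(-9 + R)
u = -5/13 (u = 5/(-6 + (-2 - 1*5)) = 5/(-6 + (-2 - 5)) = 5/(-6 - 7) = 5/(-13) = 5*(-1/13) = -5/13 ≈ -0.38462)
(-8/u)*w(-3) = (-8/(-5/13))*sqrt(-9 - 3) = (-8*(-13/5))*sqrt(-12) = 104*(2*I*sqrt(3))/5 = 208*I*sqrt(3)/5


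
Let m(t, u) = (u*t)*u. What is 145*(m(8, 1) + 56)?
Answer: 9280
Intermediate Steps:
m(t, u) = t*u² (m(t, u) = (t*u)*u = t*u²)
145*(m(8, 1) + 56) = 145*(8*1² + 56) = 145*(8*1 + 56) = 145*(8 + 56) = 145*64 = 9280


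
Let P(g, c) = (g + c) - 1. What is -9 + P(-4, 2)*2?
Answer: -15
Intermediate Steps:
P(g, c) = -1 + c + g (P(g, c) = (c + g) - 1 = -1 + c + g)
-9 + P(-4, 2)*2 = -9 + (-1 + 2 - 4)*2 = -9 - 3*2 = -9 - 6 = -15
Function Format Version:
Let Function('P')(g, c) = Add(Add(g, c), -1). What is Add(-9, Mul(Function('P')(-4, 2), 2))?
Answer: -15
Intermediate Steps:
Function('P')(g, c) = Add(-1, c, g) (Function('P')(g, c) = Add(Add(c, g), -1) = Add(-1, c, g))
Add(-9, Mul(Function('P')(-4, 2), 2)) = Add(-9, Mul(Add(-1, 2, -4), 2)) = Add(-9, Mul(-3, 2)) = Add(-9, -6) = -15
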